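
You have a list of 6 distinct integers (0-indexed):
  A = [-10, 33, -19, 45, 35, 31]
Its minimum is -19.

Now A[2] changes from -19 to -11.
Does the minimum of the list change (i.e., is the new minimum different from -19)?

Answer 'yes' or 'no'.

Old min = -19
Change: A[2] -19 -> -11
Changed element was the min; new min must be rechecked.
New min = -11; changed? yes

Answer: yes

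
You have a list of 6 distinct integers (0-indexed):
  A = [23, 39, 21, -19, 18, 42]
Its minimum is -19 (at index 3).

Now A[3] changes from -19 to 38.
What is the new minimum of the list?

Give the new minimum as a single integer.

Old min = -19 (at index 3)
Change: A[3] -19 -> 38
Changed element WAS the min. Need to check: is 38 still <= all others?
  Min of remaining elements: 18
  New min = min(38, 18) = 18

Answer: 18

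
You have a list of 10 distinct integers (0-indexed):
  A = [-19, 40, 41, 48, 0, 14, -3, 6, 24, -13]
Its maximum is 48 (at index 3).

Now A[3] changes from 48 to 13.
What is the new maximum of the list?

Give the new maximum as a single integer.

Old max = 48 (at index 3)
Change: A[3] 48 -> 13
Changed element WAS the max -> may need rescan.
  Max of remaining elements: 41
  New max = max(13, 41) = 41

Answer: 41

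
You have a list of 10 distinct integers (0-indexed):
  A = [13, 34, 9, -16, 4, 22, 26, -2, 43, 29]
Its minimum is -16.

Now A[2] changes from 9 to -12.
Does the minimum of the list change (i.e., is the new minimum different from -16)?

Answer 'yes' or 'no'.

Old min = -16
Change: A[2] 9 -> -12
Changed element was NOT the min; min changes only if -12 < -16.
New min = -16; changed? no

Answer: no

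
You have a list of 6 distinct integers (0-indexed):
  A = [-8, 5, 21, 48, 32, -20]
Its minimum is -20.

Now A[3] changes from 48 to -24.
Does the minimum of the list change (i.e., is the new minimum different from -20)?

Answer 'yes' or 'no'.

Old min = -20
Change: A[3] 48 -> -24
Changed element was NOT the min; min changes only if -24 < -20.
New min = -24; changed? yes

Answer: yes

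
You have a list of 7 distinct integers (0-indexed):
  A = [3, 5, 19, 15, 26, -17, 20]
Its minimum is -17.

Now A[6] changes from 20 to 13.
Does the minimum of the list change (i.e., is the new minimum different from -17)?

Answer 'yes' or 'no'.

Old min = -17
Change: A[6] 20 -> 13
Changed element was NOT the min; min changes only if 13 < -17.
New min = -17; changed? no

Answer: no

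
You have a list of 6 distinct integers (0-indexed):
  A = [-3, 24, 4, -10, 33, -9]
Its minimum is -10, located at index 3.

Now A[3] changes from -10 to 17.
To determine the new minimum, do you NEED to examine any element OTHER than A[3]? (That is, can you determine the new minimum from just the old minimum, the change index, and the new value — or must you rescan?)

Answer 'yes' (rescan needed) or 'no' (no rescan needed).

Old min = -10 at index 3
Change at index 3: -10 -> 17
Index 3 WAS the min and new value 17 > old min -10. Must rescan other elements to find the new min.
Needs rescan: yes

Answer: yes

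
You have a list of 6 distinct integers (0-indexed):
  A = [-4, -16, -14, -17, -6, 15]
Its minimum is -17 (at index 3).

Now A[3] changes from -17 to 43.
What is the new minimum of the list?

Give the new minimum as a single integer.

Answer: -16

Derivation:
Old min = -17 (at index 3)
Change: A[3] -17 -> 43
Changed element WAS the min. Need to check: is 43 still <= all others?
  Min of remaining elements: -16
  New min = min(43, -16) = -16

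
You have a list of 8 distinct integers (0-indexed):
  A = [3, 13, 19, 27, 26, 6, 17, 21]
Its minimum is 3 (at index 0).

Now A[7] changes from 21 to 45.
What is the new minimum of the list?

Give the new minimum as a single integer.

Old min = 3 (at index 0)
Change: A[7] 21 -> 45
Changed element was NOT the old min.
  New min = min(old_min, new_val) = min(3, 45) = 3

Answer: 3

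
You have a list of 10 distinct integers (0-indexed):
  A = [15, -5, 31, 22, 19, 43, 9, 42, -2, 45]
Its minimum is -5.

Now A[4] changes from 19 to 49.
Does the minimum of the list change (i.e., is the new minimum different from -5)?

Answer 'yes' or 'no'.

Answer: no

Derivation:
Old min = -5
Change: A[4] 19 -> 49
Changed element was NOT the min; min changes only if 49 < -5.
New min = -5; changed? no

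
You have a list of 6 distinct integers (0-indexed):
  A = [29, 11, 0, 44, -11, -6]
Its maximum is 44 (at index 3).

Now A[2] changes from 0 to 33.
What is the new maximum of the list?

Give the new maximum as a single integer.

Old max = 44 (at index 3)
Change: A[2] 0 -> 33
Changed element was NOT the old max.
  New max = max(old_max, new_val) = max(44, 33) = 44

Answer: 44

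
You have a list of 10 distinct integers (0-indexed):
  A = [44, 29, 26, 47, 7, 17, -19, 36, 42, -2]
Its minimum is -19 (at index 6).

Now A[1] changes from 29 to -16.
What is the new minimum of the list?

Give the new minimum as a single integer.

Answer: -19

Derivation:
Old min = -19 (at index 6)
Change: A[1] 29 -> -16
Changed element was NOT the old min.
  New min = min(old_min, new_val) = min(-19, -16) = -19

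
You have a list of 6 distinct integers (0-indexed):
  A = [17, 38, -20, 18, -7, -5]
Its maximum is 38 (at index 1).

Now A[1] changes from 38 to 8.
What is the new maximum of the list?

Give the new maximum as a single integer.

Old max = 38 (at index 1)
Change: A[1] 38 -> 8
Changed element WAS the max -> may need rescan.
  Max of remaining elements: 18
  New max = max(8, 18) = 18

Answer: 18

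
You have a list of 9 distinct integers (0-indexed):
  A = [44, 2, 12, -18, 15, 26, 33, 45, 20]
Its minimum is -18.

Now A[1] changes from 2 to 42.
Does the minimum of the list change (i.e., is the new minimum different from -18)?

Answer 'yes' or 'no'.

Old min = -18
Change: A[1] 2 -> 42
Changed element was NOT the min; min changes only if 42 < -18.
New min = -18; changed? no

Answer: no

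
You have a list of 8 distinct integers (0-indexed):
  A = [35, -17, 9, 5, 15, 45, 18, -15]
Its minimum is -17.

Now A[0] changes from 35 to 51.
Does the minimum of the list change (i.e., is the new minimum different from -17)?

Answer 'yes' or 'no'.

Old min = -17
Change: A[0] 35 -> 51
Changed element was NOT the min; min changes only if 51 < -17.
New min = -17; changed? no

Answer: no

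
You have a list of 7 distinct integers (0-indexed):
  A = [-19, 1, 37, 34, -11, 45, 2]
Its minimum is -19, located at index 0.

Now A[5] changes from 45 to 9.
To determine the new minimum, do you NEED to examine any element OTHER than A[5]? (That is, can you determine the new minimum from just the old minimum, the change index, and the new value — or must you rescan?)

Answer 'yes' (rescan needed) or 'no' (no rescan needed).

Old min = -19 at index 0
Change at index 5: 45 -> 9
Index 5 was NOT the min. New min = min(-19, 9). No rescan of other elements needed.
Needs rescan: no

Answer: no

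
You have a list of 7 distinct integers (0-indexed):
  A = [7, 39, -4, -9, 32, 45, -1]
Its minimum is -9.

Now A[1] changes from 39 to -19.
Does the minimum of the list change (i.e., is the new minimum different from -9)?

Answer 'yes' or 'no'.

Answer: yes

Derivation:
Old min = -9
Change: A[1] 39 -> -19
Changed element was NOT the min; min changes only if -19 < -9.
New min = -19; changed? yes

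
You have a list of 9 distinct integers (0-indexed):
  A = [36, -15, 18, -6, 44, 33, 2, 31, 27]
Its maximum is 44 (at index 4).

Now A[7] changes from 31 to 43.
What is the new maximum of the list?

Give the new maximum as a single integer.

Old max = 44 (at index 4)
Change: A[7] 31 -> 43
Changed element was NOT the old max.
  New max = max(old_max, new_val) = max(44, 43) = 44

Answer: 44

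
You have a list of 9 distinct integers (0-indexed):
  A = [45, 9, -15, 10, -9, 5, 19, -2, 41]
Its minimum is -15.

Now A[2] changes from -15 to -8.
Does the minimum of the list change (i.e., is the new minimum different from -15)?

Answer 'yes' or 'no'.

Answer: yes

Derivation:
Old min = -15
Change: A[2] -15 -> -8
Changed element was the min; new min must be rechecked.
New min = -9; changed? yes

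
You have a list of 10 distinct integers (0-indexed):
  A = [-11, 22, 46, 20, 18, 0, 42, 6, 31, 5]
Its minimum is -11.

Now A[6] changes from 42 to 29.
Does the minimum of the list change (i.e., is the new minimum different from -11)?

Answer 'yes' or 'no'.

Old min = -11
Change: A[6] 42 -> 29
Changed element was NOT the min; min changes only if 29 < -11.
New min = -11; changed? no

Answer: no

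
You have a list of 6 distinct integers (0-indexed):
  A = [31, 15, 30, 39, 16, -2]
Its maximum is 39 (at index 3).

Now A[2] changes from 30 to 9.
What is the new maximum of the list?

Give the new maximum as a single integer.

Old max = 39 (at index 3)
Change: A[2] 30 -> 9
Changed element was NOT the old max.
  New max = max(old_max, new_val) = max(39, 9) = 39

Answer: 39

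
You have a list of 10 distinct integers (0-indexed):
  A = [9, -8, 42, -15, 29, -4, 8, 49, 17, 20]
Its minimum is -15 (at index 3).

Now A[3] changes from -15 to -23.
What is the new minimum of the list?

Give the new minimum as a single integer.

Answer: -23

Derivation:
Old min = -15 (at index 3)
Change: A[3] -15 -> -23
Changed element WAS the min. Need to check: is -23 still <= all others?
  Min of remaining elements: -8
  New min = min(-23, -8) = -23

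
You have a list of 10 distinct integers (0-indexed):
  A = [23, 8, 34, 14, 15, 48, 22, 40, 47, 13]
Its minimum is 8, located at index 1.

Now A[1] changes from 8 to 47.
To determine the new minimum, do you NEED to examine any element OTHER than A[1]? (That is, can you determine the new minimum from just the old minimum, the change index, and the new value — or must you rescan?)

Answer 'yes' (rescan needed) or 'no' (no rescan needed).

Answer: yes

Derivation:
Old min = 8 at index 1
Change at index 1: 8 -> 47
Index 1 WAS the min and new value 47 > old min 8. Must rescan other elements to find the new min.
Needs rescan: yes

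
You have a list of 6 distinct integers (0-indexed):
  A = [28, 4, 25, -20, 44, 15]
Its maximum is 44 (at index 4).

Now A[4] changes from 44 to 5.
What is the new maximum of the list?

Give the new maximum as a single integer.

Old max = 44 (at index 4)
Change: A[4] 44 -> 5
Changed element WAS the max -> may need rescan.
  Max of remaining elements: 28
  New max = max(5, 28) = 28

Answer: 28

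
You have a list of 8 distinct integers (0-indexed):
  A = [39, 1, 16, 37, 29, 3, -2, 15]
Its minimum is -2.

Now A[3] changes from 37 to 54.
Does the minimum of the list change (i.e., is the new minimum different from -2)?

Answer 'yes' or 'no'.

Old min = -2
Change: A[3] 37 -> 54
Changed element was NOT the min; min changes only if 54 < -2.
New min = -2; changed? no

Answer: no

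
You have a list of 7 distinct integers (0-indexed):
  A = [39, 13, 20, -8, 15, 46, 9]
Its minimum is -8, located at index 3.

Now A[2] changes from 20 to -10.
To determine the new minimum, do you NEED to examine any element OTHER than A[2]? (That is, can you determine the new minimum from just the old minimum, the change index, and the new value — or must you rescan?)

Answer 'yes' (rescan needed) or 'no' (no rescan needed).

Old min = -8 at index 3
Change at index 2: 20 -> -10
Index 2 was NOT the min. New min = min(-8, -10). No rescan of other elements needed.
Needs rescan: no

Answer: no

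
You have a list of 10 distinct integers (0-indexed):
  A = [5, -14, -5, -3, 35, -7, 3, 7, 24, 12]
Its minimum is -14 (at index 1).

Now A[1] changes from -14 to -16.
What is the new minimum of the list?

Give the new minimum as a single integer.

Old min = -14 (at index 1)
Change: A[1] -14 -> -16
Changed element WAS the min. Need to check: is -16 still <= all others?
  Min of remaining elements: -7
  New min = min(-16, -7) = -16

Answer: -16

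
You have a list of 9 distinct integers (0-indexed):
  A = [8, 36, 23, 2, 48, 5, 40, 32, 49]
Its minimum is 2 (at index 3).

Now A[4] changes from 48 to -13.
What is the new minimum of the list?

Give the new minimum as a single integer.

Answer: -13

Derivation:
Old min = 2 (at index 3)
Change: A[4] 48 -> -13
Changed element was NOT the old min.
  New min = min(old_min, new_val) = min(2, -13) = -13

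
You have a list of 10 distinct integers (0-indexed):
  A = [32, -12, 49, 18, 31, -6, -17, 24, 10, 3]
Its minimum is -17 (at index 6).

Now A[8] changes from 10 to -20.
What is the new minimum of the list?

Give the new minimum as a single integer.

Old min = -17 (at index 6)
Change: A[8] 10 -> -20
Changed element was NOT the old min.
  New min = min(old_min, new_val) = min(-17, -20) = -20

Answer: -20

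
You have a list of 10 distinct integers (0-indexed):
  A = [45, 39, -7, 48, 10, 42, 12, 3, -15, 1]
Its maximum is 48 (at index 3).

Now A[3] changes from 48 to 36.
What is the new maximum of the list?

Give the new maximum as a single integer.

Old max = 48 (at index 3)
Change: A[3] 48 -> 36
Changed element WAS the max -> may need rescan.
  Max of remaining elements: 45
  New max = max(36, 45) = 45

Answer: 45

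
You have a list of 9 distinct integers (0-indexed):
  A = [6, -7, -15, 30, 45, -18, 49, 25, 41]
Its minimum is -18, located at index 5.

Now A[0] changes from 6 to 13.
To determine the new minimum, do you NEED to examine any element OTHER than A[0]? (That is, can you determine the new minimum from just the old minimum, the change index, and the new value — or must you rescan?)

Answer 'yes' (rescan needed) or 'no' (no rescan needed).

Answer: no

Derivation:
Old min = -18 at index 5
Change at index 0: 6 -> 13
Index 0 was NOT the min. New min = min(-18, 13). No rescan of other elements needed.
Needs rescan: no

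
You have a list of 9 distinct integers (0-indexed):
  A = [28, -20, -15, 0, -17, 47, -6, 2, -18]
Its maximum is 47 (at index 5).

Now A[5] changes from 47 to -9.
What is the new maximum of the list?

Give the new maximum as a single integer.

Answer: 28

Derivation:
Old max = 47 (at index 5)
Change: A[5] 47 -> -9
Changed element WAS the max -> may need rescan.
  Max of remaining elements: 28
  New max = max(-9, 28) = 28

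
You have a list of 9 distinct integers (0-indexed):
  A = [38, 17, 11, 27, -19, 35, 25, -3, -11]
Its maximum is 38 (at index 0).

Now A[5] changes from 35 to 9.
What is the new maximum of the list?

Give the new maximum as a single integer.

Old max = 38 (at index 0)
Change: A[5] 35 -> 9
Changed element was NOT the old max.
  New max = max(old_max, new_val) = max(38, 9) = 38

Answer: 38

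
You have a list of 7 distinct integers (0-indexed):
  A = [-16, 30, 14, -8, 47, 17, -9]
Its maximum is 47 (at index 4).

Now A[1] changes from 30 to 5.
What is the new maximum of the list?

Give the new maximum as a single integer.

Old max = 47 (at index 4)
Change: A[1] 30 -> 5
Changed element was NOT the old max.
  New max = max(old_max, new_val) = max(47, 5) = 47

Answer: 47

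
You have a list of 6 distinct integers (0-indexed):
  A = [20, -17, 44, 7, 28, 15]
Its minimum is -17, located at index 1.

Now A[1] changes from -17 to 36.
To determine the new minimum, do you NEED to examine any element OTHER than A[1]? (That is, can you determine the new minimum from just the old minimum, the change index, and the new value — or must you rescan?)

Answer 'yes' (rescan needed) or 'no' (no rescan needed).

Old min = -17 at index 1
Change at index 1: -17 -> 36
Index 1 WAS the min and new value 36 > old min -17. Must rescan other elements to find the new min.
Needs rescan: yes

Answer: yes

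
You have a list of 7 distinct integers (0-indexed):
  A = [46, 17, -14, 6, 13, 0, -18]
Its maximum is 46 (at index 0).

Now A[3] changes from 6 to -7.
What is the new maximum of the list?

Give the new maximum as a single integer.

Old max = 46 (at index 0)
Change: A[3] 6 -> -7
Changed element was NOT the old max.
  New max = max(old_max, new_val) = max(46, -7) = 46

Answer: 46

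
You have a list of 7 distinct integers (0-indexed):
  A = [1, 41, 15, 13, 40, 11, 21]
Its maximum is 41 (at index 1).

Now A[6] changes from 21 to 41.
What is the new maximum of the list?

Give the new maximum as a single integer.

Old max = 41 (at index 1)
Change: A[6] 21 -> 41
Changed element was NOT the old max.
  New max = max(old_max, new_val) = max(41, 41) = 41

Answer: 41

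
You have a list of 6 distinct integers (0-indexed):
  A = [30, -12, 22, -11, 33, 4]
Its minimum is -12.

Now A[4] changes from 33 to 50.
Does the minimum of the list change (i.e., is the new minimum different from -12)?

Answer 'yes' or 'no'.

Old min = -12
Change: A[4] 33 -> 50
Changed element was NOT the min; min changes only if 50 < -12.
New min = -12; changed? no

Answer: no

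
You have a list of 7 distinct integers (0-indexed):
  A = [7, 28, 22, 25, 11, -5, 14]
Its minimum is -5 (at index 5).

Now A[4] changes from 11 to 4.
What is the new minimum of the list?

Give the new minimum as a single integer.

Answer: -5

Derivation:
Old min = -5 (at index 5)
Change: A[4] 11 -> 4
Changed element was NOT the old min.
  New min = min(old_min, new_val) = min(-5, 4) = -5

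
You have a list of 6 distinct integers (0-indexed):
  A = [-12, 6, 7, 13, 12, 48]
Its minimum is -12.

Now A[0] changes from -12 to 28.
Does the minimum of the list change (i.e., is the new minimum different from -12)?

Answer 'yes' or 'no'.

Answer: yes

Derivation:
Old min = -12
Change: A[0] -12 -> 28
Changed element was the min; new min must be rechecked.
New min = 6; changed? yes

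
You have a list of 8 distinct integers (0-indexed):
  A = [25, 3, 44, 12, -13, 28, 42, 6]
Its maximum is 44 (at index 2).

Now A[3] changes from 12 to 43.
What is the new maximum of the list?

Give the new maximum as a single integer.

Answer: 44

Derivation:
Old max = 44 (at index 2)
Change: A[3] 12 -> 43
Changed element was NOT the old max.
  New max = max(old_max, new_val) = max(44, 43) = 44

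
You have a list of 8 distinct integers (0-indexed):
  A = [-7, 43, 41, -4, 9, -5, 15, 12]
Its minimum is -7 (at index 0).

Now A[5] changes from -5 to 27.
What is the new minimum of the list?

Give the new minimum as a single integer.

Old min = -7 (at index 0)
Change: A[5] -5 -> 27
Changed element was NOT the old min.
  New min = min(old_min, new_val) = min(-7, 27) = -7

Answer: -7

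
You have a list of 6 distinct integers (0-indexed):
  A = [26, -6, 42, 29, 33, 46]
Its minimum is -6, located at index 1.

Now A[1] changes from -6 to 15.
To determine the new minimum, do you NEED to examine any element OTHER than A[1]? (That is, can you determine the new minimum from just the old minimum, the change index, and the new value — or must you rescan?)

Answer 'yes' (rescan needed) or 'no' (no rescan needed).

Old min = -6 at index 1
Change at index 1: -6 -> 15
Index 1 WAS the min and new value 15 > old min -6. Must rescan other elements to find the new min.
Needs rescan: yes

Answer: yes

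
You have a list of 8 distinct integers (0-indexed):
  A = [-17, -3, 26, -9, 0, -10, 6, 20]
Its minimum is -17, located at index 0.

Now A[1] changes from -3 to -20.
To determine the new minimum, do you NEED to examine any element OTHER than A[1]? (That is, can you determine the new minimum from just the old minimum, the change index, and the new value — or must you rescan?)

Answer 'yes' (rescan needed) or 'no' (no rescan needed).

Answer: no

Derivation:
Old min = -17 at index 0
Change at index 1: -3 -> -20
Index 1 was NOT the min. New min = min(-17, -20). No rescan of other elements needed.
Needs rescan: no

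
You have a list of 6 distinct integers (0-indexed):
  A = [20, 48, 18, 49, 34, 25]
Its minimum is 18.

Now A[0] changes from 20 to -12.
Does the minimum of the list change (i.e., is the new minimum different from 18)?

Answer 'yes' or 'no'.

Old min = 18
Change: A[0] 20 -> -12
Changed element was NOT the min; min changes only if -12 < 18.
New min = -12; changed? yes

Answer: yes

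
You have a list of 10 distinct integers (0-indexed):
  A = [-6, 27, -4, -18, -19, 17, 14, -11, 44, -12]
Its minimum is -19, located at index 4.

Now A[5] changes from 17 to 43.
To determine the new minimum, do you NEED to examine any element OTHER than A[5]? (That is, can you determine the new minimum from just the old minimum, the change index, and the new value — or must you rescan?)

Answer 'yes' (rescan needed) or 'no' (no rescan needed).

Answer: no

Derivation:
Old min = -19 at index 4
Change at index 5: 17 -> 43
Index 5 was NOT the min. New min = min(-19, 43). No rescan of other elements needed.
Needs rescan: no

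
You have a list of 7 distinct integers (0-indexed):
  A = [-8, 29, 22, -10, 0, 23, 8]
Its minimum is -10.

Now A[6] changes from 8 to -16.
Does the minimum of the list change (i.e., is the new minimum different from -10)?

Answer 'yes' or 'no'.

Old min = -10
Change: A[6] 8 -> -16
Changed element was NOT the min; min changes only if -16 < -10.
New min = -16; changed? yes

Answer: yes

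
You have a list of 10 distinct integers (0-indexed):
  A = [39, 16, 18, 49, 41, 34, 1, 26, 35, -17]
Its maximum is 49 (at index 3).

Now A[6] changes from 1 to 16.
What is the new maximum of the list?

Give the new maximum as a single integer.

Answer: 49

Derivation:
Old max = 49 (at index 3)
Change: A[6] 1 -> 16
Changed element was NOT the old max.
  New max = max(old_max, new_val) = max(49, 16) = 49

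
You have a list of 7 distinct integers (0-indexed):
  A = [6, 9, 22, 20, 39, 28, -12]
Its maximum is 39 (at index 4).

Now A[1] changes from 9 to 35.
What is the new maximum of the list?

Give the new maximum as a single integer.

Answer: 39

Derivation:
Old max = 39 (at index 4)
Change: A[1] 9 -> 35
Changed element was NOT the old max.
  New max = max(old_max, new_val) = max(39, 35) = 39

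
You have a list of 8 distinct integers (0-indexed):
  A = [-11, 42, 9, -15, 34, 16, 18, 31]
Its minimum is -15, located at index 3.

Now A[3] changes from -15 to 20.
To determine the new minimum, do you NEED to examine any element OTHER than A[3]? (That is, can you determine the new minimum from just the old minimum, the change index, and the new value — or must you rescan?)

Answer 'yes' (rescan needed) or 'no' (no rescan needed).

Answer: yes

Derivation:
Old min = -15 at index 3
Change at index 3: -15 -> 20
Index 3 WAS the min and new value 20 > old min -15. Must rescan other elements to find the new min.
Needs rescan: yes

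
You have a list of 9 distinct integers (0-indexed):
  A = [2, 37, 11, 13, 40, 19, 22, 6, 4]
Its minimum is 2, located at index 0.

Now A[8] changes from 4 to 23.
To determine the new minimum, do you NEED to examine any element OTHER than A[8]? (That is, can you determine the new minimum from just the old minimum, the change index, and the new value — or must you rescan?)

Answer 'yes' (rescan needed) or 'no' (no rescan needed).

Old min = 2 at index 0
Change at index 8: 4 -> 23
Index 8 was NOT the min. New min = min(2, 23). No rescan of other elements needed.
Needs rescan: no

Answer: no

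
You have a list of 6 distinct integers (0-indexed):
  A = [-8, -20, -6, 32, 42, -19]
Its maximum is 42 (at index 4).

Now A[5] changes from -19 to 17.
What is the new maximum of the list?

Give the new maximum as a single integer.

Answer: 42

Derivation:
Old max = 42 (at index 4)
Change: A[5] -19 -> 17
Changed element was NOT the old max.
  New max = max(old_max, new_val) = max(42, 17) = 42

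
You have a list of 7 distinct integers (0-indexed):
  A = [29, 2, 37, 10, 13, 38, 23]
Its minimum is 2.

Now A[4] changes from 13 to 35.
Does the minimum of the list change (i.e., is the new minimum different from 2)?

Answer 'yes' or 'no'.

Answer: no

Derivation:
Old min = 2
Change: A[4] 13 -> 35
Changed element was NOT the min; min changes only if 35 < 2.
New min = 2; changed? no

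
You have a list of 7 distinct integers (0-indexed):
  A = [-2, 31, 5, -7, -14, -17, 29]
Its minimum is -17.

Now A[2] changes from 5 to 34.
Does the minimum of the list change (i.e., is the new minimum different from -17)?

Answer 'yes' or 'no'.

Answer: no

Derivation:
Old min = -17
Change: A[2] 5 -> 34
Changed element was NOT the min; min changes only if 34 < -17.
New min = -17; changed? no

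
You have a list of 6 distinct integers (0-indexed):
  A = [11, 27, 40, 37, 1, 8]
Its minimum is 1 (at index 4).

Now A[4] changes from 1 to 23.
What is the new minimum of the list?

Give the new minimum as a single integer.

Old min = 1 (at index 4)
Change: A[4] 1 -> 23
Changed element WAS the min. Need to check: is 23 still <= all others?
  Min of remaining elements: 8
  New min = min(23, 8) = 8

Answer: 8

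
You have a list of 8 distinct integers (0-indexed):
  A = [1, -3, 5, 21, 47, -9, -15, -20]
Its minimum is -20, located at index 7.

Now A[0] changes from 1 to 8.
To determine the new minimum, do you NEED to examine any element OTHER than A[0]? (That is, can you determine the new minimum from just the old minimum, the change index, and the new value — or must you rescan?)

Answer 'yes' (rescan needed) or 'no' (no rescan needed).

Answer: no

Derivation:
Old min = -20 at index 7
Change at index 0: 1 -> 8
Index 0 was NOT the min. New min = min(-20, 8). No rescan of other elements needed.
Needs rescan: no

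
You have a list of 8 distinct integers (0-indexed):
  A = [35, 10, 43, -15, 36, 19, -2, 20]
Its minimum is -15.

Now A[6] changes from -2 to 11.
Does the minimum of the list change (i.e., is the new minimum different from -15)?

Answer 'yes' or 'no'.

Answer: no

Derivation:
Old min = -15
Change: A[6] -2 -> 11
Changed element was NOT the min; min changes only if 11 < -15.
New min = -15; changed? no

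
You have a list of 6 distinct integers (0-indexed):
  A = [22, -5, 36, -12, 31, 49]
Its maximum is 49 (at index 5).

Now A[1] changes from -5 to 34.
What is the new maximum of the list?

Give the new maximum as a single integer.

Answer: 49

Derivation:
Old max = 49 (at index 5)
Change: A[1] -5 -> 34
Changed element was NOT the old max.
  New max = max(old_max, new_val) = max(49, 34) = 49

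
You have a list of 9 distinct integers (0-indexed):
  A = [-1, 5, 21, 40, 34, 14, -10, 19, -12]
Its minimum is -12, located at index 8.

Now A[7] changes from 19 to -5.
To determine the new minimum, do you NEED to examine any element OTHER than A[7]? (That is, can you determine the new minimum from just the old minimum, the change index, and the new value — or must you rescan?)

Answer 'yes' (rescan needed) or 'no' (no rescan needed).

Answer: no

Derivation:
Old min = -12 at index 8
Change at index 7: 19 -> -5
Index 7 was NOT the min. New min = min(-12, -5). No rescan of other elements needed.
Needs rescan: no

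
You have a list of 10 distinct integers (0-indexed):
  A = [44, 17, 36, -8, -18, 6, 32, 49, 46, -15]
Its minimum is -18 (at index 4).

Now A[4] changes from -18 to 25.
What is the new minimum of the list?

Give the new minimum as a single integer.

Old min = -18 (at index 4)
Change: A[4] -18 -> 25
Changed element WAS the min. Need to check: is 25 still <= all others?
  Min of remaining elements: -15
  New min = min(25, -15) = -15

Answer: -15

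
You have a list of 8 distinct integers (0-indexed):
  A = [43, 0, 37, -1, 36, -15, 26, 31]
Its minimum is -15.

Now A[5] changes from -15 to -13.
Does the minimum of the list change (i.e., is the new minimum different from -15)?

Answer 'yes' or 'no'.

Old min = -15
Change: A[5] -15 -> -13
Changed element was the min; new min must be rechecked.
New min = -13; changed? yes

Answer: yes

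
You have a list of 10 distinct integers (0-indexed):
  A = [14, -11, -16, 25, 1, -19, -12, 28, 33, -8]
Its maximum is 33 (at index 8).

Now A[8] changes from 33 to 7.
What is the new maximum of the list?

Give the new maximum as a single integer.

Answer: 28

Derivation:
Old max = 33 (at index 8)
Change: A[8] 33 -> 7
Changed element WAS the max -> may need rescan.
  Max of remaining elements: 28
  New max = max(7, 28) = 28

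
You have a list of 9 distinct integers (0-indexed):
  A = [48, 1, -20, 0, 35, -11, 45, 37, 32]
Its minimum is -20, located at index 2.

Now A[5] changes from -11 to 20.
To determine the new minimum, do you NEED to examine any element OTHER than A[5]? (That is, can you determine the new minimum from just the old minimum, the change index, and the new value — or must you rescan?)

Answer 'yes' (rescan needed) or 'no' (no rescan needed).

Old min = -20 at index 2
Change at index 5: -11 -> 20
Index 5 was NOT the min. New min = min(-20, 20). No rescan of other elements needed.
Needs rescan: no

Answer: no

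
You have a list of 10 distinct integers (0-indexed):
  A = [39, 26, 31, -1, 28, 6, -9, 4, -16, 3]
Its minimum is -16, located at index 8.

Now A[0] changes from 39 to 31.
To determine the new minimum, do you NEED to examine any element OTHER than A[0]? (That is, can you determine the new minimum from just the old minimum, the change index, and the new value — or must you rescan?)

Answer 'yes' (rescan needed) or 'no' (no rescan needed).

Old min = -16 at index 8
Change at index 0: 39 -> 31
Index 0 was NOT the min. New min = min(-16, 31). No rescan of other elements needed.
Needs rescan: no

Answer: no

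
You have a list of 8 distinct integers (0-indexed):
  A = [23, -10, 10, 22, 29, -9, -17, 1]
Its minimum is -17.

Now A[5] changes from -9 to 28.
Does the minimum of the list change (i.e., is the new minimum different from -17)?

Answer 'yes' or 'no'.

Old min = -17
Change: A[5] -9 -> 28
Changed element was NOT the min; min changes only if 28 < -17.
New min = -17; changed? no

Answer: no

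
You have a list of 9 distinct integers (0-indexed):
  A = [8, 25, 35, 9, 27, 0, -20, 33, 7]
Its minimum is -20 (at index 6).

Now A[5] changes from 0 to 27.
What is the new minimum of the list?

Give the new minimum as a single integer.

Answer: -20

Derivation:
Old min = -20 (at index 6)
Change: A[5] 0 -> 27
Changed element was NOT the old min.
  New min = min(old_min, new_val) = min(-20, 27) = -20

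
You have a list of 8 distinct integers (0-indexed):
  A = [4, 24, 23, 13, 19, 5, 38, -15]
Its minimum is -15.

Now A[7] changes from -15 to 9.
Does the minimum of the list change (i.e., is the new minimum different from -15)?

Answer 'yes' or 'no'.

Answer: yes

Derivation:
Old min = -15
Change: A[7] -15 -> 9
Changed element was the min; new min must be rechecked.
New min = 4; changed? yes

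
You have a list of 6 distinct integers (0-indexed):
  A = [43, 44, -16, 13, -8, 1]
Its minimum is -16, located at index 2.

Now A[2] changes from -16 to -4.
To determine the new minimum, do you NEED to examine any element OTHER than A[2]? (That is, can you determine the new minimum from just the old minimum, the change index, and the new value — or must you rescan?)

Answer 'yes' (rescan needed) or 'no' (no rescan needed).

Old min = -16 at index 2
Change at index 2: -16 -> -4
Index 2 WAS the min and new value -4 > old min -16. Must rescan other elements to find the new min.
Needs rescan: yes

Answer: yes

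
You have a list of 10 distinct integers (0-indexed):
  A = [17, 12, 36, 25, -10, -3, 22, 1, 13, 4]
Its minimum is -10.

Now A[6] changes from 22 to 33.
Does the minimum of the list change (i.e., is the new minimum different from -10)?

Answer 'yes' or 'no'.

Old min = -10
Change: A[6] 22 -> 33
Changed element was NOT the min; min changes only if 33 < -10.
New min = -10; changed? no

Answer: no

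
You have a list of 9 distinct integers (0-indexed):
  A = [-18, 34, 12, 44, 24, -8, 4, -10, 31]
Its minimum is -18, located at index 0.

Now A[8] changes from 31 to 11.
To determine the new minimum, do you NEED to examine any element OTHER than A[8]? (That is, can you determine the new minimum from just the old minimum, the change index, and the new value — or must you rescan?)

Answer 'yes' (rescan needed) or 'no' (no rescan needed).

Answer: no

Derivation:
Old min = -18 at index 0
Change at index 8: 31 -> 11
Index 8 was NOT the min. New min = min(-18, 11). No rescan of other elements needed.
Needs rescan: no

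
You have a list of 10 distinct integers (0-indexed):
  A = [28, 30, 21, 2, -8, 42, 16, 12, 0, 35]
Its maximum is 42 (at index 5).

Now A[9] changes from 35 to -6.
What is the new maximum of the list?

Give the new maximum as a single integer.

Answer: 42

Derivation:
Old max = 42 (at index 5)
Change: A[9] 35 -> -6
Changed element was NOT the old max.
  New max = max(old_max, new_val) = max(42, -6) = 42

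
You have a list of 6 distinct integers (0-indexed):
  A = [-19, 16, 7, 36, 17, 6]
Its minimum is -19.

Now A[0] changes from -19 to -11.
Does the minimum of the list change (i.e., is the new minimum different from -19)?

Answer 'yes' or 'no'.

Old min = -19
Change: A[0] -19 -> -11
Changed element was the min; new min must be rechecked.
New min = -11; changed? yes

Answer: yes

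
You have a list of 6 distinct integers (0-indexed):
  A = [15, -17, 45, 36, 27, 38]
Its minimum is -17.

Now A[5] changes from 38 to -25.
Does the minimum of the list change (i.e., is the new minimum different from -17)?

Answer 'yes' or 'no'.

Old min = -17
Change: A[5] 38 -> -25
Changed element was NOT the min; min changes only if -25 < -17.
New min = -25; changed? yes

Answer: yes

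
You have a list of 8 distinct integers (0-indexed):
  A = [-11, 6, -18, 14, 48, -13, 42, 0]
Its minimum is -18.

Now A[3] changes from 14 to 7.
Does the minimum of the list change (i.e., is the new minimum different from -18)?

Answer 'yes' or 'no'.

Answer: no

Derivation:
Old min = -18
Change: A[3] 14 -> 7
Changed element was NOT the min; min changes only if 7 < -18.
New min = -18; changed? no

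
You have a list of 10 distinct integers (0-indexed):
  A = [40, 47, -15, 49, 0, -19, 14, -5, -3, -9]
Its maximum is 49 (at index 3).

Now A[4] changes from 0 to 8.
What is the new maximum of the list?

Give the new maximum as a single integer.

Old max = 49 (at index 3)
Change: A[4] 0 -> 8
Changed element was NOT the old max.
  New max = max(old_max, new_val) = max(49, 8) = 49

Answer: 49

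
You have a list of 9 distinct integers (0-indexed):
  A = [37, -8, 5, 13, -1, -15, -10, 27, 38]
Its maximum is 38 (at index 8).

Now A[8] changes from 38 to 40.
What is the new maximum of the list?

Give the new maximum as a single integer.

Old max = 38 (at index 8)
Change: A[8] 38 -> 40
Changed element WAS the max -> may need rescan.
  Max of remaining elements: 37
  New max = max(40, 37) = 40

Answer: 40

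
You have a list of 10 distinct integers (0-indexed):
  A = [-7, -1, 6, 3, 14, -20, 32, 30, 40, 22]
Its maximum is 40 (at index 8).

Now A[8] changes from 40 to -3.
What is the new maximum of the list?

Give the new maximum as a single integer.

Answer: 32

Derivation:
Old max = 40 (at index 8)
Change: A[8] 40 -> -3
Changed element WAS the max -> may need rescan.
  Max of remaining elements: 32
  New max = max(-3, 32) = 32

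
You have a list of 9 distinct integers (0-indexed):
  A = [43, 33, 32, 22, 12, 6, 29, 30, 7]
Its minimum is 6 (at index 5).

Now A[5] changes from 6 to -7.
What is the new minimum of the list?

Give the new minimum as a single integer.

Answer: -7

Derivation:
Old min = 6 (at index 5)
Change: A[5] 6 -> -7
Changed element WAS the min. Need to check: is -7 still <= all others?
  Min of remaining elements: 7
  New min = min(-7, 7) = -7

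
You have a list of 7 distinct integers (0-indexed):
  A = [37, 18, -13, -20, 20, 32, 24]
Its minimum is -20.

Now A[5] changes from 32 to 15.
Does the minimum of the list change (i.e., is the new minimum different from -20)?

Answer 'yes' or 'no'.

Old min = -20
Change: A[5] 32 -> 15
Changed element was NOT the min; min changes only if 15 < -20.
New min = -20; changed? no

Answer: no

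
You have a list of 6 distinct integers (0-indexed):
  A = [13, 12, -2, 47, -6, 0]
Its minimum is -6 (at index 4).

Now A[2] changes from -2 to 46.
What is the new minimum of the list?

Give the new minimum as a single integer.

Answer: -6

Derivation:
Old min = -6 (at index 4)
Change: A[2] -2 -> 46
Changed element was NOT the old min.
  New min = min(old_min, new_val) = min(-6, 46) = -6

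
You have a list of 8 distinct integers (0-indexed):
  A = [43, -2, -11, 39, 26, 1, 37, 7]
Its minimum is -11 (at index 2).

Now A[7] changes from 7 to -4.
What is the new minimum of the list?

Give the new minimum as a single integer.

Old min = -11 (at index 2)
Change: A[7] 7 -> -4
Changed element was NOT the old min.
  New min = min(old_min, new_val) = min(-11, -4) = -11

Answer: -11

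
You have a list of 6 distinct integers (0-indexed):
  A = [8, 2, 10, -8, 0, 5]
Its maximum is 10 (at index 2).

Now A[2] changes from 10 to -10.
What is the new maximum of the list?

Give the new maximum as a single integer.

Old max = 10 (at index 2)
Change: A[2] 10 -> -10
Changed element WAS the max -> may need rescan.
  Max of remaining elements: 8
  New max = max(-10, 8) = 8

Answer: 8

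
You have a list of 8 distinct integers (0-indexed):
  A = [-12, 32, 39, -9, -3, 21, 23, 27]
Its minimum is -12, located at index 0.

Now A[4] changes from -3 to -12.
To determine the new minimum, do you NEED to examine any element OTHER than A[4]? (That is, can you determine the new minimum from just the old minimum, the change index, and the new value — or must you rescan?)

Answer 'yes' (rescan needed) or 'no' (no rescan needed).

Answer: no

Derivation:
Old min = -12 at index 0
Change at index 4: -3 -> -12
Index 4 was NOT the min. New min = min(-12, -12). No rescan of other elements needed.
Needs rescan: no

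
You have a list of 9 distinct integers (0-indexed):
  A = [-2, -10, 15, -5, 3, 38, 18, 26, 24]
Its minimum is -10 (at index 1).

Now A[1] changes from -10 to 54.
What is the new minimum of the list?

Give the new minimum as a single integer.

Old min = -10 (at index 1)
Change: A[1] -10 -> 54
Changed element WAS the min. Need to check: is 54 still <= all others?
  Min of remaining elements: -5
  New min = min(54, -5) = -5

Answer: -5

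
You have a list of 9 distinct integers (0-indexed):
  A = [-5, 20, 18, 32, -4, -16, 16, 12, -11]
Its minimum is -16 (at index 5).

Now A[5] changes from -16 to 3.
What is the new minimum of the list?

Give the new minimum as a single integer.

Old min = -16 (at index 5)
Change: A[5] -16 -> 3
Changed element WAS the min. Need to check: is 3 still <= all others?
  Min of remaining elements: -11
  New min = min(3, -11) = -11

Answer: -11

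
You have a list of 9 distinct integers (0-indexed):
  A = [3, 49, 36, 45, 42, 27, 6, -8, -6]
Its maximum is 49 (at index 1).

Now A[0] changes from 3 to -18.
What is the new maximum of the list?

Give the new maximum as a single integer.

Answer: 49

Derivation:
Old max = 49 (at index 1)
Change: A[0] 3 -> -18
Changed element was NOT the old max.
  New max = max(old_max, new_val) = max(49, -18) = 49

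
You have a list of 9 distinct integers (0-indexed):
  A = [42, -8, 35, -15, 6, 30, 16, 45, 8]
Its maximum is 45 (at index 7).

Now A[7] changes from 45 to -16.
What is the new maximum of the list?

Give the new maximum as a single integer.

Answer: 42

Derivation:
Old max = 45 (at index 7)
Change: A[7] 45 -> -16
Changed element WAS the max -> may need rescan.
  Max of remaining elements: 42
  New max = max(-16, 42) = 42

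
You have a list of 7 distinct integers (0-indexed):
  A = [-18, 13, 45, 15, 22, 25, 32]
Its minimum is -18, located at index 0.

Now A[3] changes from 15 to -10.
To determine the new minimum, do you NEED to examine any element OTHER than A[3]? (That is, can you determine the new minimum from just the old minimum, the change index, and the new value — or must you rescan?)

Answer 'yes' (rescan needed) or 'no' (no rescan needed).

Old min = -18 at index 0
Change at index 3: 15 -> -10
Index 3 was NOT the min. New min = min(-18, -10). No rescan of other elements needed.
Needs rescan: no

Answer: no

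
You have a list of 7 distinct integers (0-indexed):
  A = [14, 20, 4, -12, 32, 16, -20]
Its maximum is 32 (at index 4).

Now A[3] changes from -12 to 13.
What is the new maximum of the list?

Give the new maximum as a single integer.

Answer: 32

Derivation:
Old max = 32 (at index 4)
Change: A[3] -12 -> 13
Changed element was NOT the old max.
  New max = max(old_max, new_val) = max(32, 13) = 32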